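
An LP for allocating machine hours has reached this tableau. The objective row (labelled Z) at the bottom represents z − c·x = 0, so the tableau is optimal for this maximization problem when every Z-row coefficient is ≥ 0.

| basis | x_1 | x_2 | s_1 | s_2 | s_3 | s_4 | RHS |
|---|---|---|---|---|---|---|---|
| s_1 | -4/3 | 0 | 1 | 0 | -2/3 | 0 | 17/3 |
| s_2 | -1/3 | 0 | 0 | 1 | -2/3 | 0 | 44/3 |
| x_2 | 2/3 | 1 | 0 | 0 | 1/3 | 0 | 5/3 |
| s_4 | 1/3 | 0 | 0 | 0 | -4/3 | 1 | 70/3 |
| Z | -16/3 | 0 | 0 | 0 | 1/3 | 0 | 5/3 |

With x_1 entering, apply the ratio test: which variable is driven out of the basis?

Column x_1 entries and ratios — s_1: -4/3 ≤ 0, skip; s_2: -1/3 ≤ 0, skip; x_2: (5/3)/(2/3) = 5/2; s_4: (70/3)/(1/3) = 70.
Smallest ratio is 5/2 in the row of x_2, so x_2 leaves.

x_2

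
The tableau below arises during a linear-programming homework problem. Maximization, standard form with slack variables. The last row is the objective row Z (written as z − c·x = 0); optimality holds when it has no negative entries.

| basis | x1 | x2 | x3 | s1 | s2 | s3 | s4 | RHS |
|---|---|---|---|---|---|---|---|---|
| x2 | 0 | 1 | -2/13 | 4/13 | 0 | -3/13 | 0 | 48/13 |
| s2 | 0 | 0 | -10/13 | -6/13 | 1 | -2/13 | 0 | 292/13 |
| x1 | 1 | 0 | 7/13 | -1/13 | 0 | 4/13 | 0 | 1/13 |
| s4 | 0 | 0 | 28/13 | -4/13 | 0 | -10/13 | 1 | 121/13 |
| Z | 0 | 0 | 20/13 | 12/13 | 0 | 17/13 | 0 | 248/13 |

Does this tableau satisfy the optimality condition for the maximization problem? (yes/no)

Every Z-row coefficient is ≥ 0, so the tableau is optimal.

yes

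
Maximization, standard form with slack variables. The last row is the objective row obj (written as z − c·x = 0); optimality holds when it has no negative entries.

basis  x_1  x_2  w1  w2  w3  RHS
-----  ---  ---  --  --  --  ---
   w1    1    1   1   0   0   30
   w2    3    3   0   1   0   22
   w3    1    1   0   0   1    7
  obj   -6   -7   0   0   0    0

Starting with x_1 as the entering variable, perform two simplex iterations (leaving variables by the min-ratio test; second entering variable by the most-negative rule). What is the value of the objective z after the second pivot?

Ratio test on column x_1 — row 1: 30/1 = 30; row 2: 22/3 = 22/3; row 3: 7/1 = 7. Minimum is 7 at row 3 (w3 leaves); pivot element 1.
Pivot on row 3; the obj-row RHS becomes 0 − (-6)·7 = 42.
Next entering variable (most negative obj-row entry -1): x_2.
Ratio test on column x_2 — row 1: entry 0 ≤ 0; row 2: entry 0 ≤ 0; row 3: 7/1 = 7. Minimum is 7 at row 3 (x_1 leaves); pivot element 1.
After the second pivot the obj-row RHS is 42 − (-1)·7 = 49.

49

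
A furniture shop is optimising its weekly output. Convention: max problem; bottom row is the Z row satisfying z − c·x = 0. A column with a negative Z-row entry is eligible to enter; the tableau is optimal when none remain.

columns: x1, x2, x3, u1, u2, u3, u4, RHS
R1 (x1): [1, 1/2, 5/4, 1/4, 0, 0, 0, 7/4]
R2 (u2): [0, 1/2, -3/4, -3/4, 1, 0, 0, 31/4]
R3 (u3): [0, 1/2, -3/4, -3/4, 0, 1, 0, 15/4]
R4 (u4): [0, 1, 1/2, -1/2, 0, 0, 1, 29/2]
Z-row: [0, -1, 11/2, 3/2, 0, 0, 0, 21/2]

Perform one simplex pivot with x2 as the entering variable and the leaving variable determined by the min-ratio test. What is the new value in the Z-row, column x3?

8

Ratio test on column x2 — row 1: (7/4)/(1/2) = 7/2; row 2: (31/4)/(1/2) = 31/2; row 3: (15/4)/(1/2) = 15/2; row 4: (29/2)/1 = 29/2. Minimum is 7/2 at row 1 (x1 leaves); pivot element 1/2.
Divide row 1 by 1/2; eliminate column x2 from the other rows.
Z-row update in column x3: 11/2 − (-1)·(5/2) = 8.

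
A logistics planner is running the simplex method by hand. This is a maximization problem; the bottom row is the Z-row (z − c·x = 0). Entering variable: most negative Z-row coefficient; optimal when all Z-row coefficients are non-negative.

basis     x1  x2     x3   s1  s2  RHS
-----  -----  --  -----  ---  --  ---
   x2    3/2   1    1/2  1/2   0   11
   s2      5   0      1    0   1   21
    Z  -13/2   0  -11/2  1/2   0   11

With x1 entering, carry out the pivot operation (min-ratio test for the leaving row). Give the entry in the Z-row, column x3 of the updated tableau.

-21/5

Ratio test on column x1 — row 1: 11/(3/2) = 22/3; row 2: 21/5 = 21/5. Minimum is 21/5 at row 2 (s2 leaves); pivot element 5.
Divide row 2 by 5; eliminate column x1 from the other rows.
Z-row update in column x3: -11/2 − (-13/2)·(1/5) = -21/5.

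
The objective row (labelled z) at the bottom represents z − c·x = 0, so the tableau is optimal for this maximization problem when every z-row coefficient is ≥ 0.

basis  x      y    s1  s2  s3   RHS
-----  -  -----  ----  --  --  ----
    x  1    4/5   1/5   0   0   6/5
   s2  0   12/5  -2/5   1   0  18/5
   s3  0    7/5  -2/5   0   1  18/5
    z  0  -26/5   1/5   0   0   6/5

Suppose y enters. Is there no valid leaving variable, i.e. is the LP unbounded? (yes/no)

Column y has positive entries in row(s) 1, 2, 3, so the ratio test bounds it — not unbounded.

no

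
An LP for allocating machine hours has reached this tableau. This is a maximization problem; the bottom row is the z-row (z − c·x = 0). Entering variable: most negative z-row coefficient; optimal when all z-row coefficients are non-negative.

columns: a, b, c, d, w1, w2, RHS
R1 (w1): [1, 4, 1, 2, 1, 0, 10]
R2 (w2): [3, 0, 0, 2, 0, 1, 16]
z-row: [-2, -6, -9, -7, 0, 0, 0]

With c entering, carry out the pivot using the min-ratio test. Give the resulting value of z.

90

Ratio test on column c — row 1: 10/1 = 10; row 2: entry 0 ≤ 0. Minimum is 10 at row 1 (w1 leaves); pivot element 1.
Pivot on row 1; the z-row RHS becomes 0 − (-9)·10 = 90.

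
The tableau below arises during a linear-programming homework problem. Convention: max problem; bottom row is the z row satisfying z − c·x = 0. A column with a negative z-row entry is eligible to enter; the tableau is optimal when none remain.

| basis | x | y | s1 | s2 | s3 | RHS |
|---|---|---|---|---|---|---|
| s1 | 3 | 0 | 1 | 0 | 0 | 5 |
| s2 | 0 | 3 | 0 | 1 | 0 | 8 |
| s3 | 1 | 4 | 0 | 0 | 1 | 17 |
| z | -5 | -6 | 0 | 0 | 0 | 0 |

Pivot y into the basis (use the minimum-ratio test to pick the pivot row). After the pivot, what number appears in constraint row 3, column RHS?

Ratio test on column y — row 1: entry 0 ≤ 0; row 2: 8/3 = 8/3; row 3: 17/4 = 17/4. Minimum is 8/3 at row 2 (s2 leaves); pivot element 3.
Divide row 2 by 3; eliminate column y from the other rows.
Row 3 update in column RHS: 17 − 4·(8/3) = 19/3.

19/3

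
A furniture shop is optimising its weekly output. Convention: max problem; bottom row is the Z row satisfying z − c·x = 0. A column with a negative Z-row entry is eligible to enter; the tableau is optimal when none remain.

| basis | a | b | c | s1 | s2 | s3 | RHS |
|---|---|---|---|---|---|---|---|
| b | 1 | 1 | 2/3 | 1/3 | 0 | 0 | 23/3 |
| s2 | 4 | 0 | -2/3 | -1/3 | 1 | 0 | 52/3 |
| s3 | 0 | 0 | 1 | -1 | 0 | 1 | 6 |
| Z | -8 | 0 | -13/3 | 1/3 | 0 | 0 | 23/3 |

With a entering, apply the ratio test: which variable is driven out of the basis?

Column a entries and ratios — b: (23/3)/1 = 23/3; s2: (52/3)/4 = 13/3; s3: 0 ≤ 0, skip.
Smallest ratio is 13/3 in the row of s2, so s2 leaves.

s2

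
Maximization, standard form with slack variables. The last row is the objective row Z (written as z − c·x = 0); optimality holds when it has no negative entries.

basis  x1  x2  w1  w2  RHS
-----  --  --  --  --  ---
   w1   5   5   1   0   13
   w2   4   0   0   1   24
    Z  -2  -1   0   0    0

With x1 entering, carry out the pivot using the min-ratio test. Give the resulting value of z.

26/5

Ratio test on column x1 — row 1: 13/5 = 13/5; row 2: 24/4 = 6. Minimum is 13/5 at row 1 (w1 leaves); pivot element 5.
Pivot on row 1; the Z-row RHS becomes 0 − (-2)·(13/5) = 26/5.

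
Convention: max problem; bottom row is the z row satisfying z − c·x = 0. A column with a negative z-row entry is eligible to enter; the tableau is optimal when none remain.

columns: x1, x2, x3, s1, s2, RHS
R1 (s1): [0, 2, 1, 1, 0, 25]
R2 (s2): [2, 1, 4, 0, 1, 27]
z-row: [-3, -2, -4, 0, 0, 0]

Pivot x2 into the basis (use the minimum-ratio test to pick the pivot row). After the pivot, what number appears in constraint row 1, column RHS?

Ratio test on column x2 — row 1: 25/2 = 25/2; row 2: 27/1 = 27. Minimum is 25/2 at row 1 (s1 leaves); pivot element 2.
Divide row 1 by 2; eliminate column x2 from the other rows.
In the new row 1, the RHS entry is the old entry divided by the pivot: 25/2 = 25/2.

25/2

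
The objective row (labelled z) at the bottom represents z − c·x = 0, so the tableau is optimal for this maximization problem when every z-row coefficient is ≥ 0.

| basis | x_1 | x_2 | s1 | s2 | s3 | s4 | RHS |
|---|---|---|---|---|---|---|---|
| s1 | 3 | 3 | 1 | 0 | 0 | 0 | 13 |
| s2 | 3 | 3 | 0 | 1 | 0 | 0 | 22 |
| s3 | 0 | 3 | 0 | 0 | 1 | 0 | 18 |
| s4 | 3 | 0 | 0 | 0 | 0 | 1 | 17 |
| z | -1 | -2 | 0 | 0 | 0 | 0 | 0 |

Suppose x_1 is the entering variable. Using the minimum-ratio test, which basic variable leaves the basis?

Column x_1 entries and ratios — s1: 13/3 = 13/3; s2: 22/3 = 22/3; s3: 0 ≤ 0, skip; s4: 17/3 = 17/3.
Smallest ratio is 13/3 in the row of s1, so s1 leaves.

s1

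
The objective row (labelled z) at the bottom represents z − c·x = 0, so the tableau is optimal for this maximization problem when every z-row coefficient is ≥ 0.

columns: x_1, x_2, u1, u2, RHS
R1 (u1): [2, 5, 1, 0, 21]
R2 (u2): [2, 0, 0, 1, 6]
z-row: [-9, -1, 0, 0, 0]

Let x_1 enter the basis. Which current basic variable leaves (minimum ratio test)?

u2

Column x_1 entries and ratios — u1: 21/2 = 21/2; u2: 6/2 = 3.
Smallest ratio is 3 in the row of u2, so u2 leaves.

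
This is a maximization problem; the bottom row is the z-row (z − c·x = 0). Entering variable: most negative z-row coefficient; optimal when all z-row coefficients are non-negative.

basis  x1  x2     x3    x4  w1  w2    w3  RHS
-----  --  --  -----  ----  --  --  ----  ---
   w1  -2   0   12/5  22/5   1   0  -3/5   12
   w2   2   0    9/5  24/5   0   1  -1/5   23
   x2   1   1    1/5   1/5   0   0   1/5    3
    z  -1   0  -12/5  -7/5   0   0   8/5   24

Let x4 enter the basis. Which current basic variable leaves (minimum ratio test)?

w1

Column x4 entries and ratios — w1: 12/(22/5) = 30/11; w2: 23/(24/5) = 115/24; x2: 3/(1/5) = 15.
Smallest ratio is 30/11 in the row of w1, so w1 leaves.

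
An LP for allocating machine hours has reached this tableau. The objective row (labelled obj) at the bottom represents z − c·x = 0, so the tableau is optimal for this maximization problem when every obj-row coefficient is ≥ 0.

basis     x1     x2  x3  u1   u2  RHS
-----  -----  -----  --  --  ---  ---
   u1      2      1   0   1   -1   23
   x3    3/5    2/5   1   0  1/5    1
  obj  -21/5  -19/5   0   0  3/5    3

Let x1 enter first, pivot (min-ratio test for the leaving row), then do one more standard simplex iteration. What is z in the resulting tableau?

Ratio test on column x1 — row 1: 23/2 = 23/2; row 2: 1/(3/5) = 5/3. Minimum is 5/3 at row 2 (x3 leaves); pivot element 3/5.
Pivot on row 2; the obj-row RHS becomes 3 − (-21/5)·(5/3) = 10.
Next entering variable (most negative obj-row entry -1): x2.
Ratio test on column x2 — row 1: entry -1/3 ≤ 0; row 2: (5/3)/(2/3) = 5/2. Minimum is 5/2 at row 2 (x1 leaves); pivot element 2/3.
After the second pivot the obj-row RHS is 10 − (-1)·(5/2) = 25/2.

25/2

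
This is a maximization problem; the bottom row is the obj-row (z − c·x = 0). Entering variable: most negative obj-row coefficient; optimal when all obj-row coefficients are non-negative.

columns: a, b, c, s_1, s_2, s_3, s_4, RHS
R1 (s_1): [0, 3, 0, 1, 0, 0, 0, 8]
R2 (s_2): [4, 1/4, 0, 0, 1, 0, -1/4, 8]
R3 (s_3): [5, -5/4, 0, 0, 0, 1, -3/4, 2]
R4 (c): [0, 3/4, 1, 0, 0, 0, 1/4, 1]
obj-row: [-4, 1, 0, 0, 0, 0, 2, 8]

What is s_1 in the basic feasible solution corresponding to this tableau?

s_1 is basic (row 1); its value is the RHS of that row, 8.

8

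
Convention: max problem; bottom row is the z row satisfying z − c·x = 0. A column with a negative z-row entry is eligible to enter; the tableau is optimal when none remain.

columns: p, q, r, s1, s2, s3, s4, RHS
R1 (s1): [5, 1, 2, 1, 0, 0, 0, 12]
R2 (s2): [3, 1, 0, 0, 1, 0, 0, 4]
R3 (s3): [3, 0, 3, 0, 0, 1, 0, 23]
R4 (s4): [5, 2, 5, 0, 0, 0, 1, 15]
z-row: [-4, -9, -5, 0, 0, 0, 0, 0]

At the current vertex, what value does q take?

0

q is not in the basis, so in the current basic feasible solution q = 0.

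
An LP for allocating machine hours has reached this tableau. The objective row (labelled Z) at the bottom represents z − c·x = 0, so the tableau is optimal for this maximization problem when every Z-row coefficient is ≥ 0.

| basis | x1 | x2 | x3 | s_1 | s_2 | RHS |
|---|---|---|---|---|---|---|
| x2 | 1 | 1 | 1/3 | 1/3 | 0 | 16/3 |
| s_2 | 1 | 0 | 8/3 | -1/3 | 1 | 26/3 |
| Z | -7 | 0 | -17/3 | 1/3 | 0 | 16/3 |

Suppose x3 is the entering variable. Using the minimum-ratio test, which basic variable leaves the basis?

s_2

Column x3 entries and ratios — x2: (16/3)/(1/3) = 16; s_2: (26/3)/(8/3) = 13/4.
Smallest ratio is 13/4 in the row of s_2, so s_2 leaves.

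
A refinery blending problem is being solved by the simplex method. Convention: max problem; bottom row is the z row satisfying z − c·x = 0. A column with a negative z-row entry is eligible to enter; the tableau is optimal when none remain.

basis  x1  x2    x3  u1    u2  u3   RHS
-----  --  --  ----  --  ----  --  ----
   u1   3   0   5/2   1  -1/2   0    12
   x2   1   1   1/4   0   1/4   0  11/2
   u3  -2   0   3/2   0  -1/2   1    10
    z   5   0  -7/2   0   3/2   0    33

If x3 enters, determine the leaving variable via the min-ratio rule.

Column x3 entries and ratios — u1: 12/(5/2) = 24/5; x2: (11/2)/(1/4) = 22; u3: 10/(3/2) = 20/3.
Smallest ratio is 24/5 in the row of u1, so u1 leaves.

u1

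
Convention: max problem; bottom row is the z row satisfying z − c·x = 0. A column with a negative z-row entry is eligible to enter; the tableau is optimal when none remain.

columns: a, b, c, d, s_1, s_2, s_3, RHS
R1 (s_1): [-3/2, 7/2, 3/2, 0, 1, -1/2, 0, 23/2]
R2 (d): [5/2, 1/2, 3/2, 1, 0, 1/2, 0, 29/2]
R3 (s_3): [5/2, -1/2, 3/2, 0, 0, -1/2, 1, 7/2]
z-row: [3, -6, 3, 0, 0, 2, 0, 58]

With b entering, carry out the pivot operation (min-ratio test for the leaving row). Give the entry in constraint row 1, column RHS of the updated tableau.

Ratio test on column b — row 1: (23/2)/(7/2) = 23/7; row 2: (29/2)/(1/2) = 29; row 3: entry -1/2 ≤ 0. Minimum is 23/7 at row 1 (s_1 leaves); pivot element 7/2.
Divide row 1 by 7/2; eliminate column b from the other rows.
In the new row 1, the RHS entry is the old entry divided by the pivot: (23/2)/(7/2) = 23/7.

23/7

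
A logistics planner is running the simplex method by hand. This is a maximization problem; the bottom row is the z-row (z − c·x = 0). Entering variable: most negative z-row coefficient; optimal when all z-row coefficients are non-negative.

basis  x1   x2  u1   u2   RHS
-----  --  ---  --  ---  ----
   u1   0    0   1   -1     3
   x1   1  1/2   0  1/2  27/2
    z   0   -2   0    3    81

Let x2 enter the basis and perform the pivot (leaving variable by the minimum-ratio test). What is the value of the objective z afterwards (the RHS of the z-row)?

135

Ratio test on column x2 — row 1: entry 0 ≤ 0; row 2: (27/2)/(1/2) = 27. Minimum is 27 at row 2 (x1 leaves); pivot element 1/2.
Pivot on row 2; the z-row RHS becomes 81 − (-2)·27 = 135.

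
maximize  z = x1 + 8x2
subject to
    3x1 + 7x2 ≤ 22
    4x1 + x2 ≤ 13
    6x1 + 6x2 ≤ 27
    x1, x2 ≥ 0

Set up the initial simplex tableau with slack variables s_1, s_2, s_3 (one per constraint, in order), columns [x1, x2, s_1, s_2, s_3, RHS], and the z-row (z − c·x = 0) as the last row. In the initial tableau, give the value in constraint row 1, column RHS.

22

The RHS of constraint 1 is b_1 = 22.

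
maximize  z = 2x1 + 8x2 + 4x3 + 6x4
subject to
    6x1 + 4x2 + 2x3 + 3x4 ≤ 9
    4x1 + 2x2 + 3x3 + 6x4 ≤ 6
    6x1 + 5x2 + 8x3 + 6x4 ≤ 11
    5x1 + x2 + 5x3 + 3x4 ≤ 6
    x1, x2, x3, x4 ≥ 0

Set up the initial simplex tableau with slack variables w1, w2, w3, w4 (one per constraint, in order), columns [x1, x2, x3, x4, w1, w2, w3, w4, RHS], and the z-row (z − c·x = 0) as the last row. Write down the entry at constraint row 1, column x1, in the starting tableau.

6

Constraint 1 has coefficient 6 on x1.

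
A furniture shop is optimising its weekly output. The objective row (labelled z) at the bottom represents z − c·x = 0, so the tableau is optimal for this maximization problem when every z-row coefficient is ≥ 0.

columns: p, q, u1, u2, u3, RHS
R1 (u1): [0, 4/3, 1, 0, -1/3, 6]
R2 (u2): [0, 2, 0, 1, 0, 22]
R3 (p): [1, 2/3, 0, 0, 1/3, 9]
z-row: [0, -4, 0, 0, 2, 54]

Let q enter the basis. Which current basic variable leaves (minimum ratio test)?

u1

Column q entries and ratios — u1: 6/(4/3) = 9/2; u2: 22/2 = 11; p: 9/(2/3) = 27/2.
Smallest ratio is 9/2 in the row of u1, so u1 leaves.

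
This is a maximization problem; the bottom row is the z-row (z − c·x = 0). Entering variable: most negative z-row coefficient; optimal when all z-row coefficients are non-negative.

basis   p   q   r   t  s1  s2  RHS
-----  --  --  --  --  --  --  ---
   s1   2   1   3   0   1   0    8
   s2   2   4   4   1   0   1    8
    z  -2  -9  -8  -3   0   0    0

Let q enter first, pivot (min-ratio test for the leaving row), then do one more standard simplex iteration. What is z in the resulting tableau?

24

Ratio test on column q — row 1: 8/1 = 8; row 2: 8/4 = 2. Minimum is 2 at row 2 (s2 leaves); pivot element 4.
Pivot on row 2; the z-row RHS becomes 0 − (-9)·2 = 18.
Next entering variable (most negative z-row entry -3/4): t.
Ratio test on column t — row 1: entry -1/4 ≤ 0; row 2: 2/(1/4) = 8. Minimum is 8 at row 2 (q leaves); pivot element 1/4.
After the second pivot the z-row RHS is 18 − (-3/4)·8 = 24.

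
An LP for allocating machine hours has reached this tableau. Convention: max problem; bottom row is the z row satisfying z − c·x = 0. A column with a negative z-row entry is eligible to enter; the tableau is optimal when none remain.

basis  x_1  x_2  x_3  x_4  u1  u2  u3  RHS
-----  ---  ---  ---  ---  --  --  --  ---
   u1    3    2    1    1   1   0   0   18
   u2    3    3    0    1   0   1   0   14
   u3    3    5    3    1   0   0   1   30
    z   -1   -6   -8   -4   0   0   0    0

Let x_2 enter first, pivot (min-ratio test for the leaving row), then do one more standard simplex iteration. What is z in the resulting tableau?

Ratio test on column x_2 — row 1: 18/2 = 9; row 2: 14/3 = 14/3; row 3: 30/5 = 6. Minimum is 14/3 at row 2 (u2 leaves); pivot element 3.
Pivot on row 2; the z-row RHS becomes 0 − (-6)·(14/3) = 28.
Next entering variable (most negative z-row entry -8): x_3.
Ratio test on column x_3 — row 1: (26/3)/1 = 26/3; row 2: entry 0 ≤ 0; row 3: (20/3)/3 = 20/9. Minimum is 20/9 at row 3 (u3 leaves); pivot element 3.
After the second pivot the z-row RHS is 28 − (-8)·(20/9) = 412/9.

412/9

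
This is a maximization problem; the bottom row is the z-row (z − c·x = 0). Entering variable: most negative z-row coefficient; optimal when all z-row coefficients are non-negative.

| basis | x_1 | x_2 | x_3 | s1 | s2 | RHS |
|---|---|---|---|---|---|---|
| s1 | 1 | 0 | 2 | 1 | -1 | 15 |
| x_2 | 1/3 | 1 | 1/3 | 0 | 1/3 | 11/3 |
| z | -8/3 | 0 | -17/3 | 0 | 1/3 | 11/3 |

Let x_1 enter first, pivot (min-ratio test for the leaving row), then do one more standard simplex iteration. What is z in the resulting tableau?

Ratio test on column x_1 — row 1: 15/1 = 15; row 2: (11/3)/(1/3) = 11. Minimum is 11 at row 2 (x_2 leaves); pivot element 1/3.
Pivot on row 2; the z-row RHS becomes 11/3 − (-8/3)·11 = 33.
Next entering variable (most negative z-row entry -3): x_3.
Ratio test on column x_3 — row 1: 4/1 = 4; row 2: 11/1 = 11. Minimum is 4 at row 1 (s1 leaves); pivot element 1.
After the second pivot the z-row RHS is 33 − (-3)·4 = 45.

45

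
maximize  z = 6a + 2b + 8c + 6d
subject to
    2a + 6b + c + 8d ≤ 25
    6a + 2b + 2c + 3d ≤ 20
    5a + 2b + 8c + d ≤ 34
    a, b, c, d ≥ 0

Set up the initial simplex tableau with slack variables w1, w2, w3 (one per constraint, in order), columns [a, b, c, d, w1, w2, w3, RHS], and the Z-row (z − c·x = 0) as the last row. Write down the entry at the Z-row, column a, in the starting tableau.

-6

The Z-row carries the negated objective coefficients: the a entry is -6.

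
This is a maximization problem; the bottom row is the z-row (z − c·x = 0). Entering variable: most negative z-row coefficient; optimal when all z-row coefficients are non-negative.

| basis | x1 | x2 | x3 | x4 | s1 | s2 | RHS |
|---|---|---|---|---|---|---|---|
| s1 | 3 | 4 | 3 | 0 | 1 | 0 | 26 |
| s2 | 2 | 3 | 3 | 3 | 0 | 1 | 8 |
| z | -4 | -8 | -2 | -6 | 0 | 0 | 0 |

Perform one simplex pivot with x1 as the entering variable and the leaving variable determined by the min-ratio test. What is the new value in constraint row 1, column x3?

Ratio test on column x1 — row 1: 26/3 = 26/3; row 2: 8/2 = 4. Minimum is 4 at row 2 (s2 leaves); pivot element 2.
Divide row 2 by 2; eliminate column x1 from the other rows.
Row 1 update in column x3: 3 − 3·(3/2) = -3/2.

-3/2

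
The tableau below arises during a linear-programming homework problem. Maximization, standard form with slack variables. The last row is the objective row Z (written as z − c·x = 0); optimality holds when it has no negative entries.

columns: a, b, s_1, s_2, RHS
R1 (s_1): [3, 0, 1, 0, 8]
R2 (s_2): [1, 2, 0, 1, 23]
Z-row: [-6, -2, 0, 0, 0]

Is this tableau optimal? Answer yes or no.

no

The Z-row has a negative entry -6 in column a, so it is not optimal.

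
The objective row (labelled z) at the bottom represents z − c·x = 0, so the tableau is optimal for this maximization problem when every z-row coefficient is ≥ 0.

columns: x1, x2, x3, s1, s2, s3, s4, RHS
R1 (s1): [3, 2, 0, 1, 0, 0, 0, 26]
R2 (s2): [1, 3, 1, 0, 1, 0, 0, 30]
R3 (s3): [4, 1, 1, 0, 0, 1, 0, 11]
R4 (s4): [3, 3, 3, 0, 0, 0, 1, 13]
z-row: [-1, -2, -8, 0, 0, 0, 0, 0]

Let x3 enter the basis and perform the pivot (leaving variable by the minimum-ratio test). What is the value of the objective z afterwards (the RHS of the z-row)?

Ratio test on column x3 — row 1: entry 0 ≤ 0; row 2: 30/1 = 30; row 3: 11/1 = 11; row 4: 13/3 = 13/3. Minimum is 13/3 at row 4 (s4 leaves); pivot element 3.
Pivot on row 4; the z-row RHS becomes 0 − (-8)·(13/3) = 104/3.

104/3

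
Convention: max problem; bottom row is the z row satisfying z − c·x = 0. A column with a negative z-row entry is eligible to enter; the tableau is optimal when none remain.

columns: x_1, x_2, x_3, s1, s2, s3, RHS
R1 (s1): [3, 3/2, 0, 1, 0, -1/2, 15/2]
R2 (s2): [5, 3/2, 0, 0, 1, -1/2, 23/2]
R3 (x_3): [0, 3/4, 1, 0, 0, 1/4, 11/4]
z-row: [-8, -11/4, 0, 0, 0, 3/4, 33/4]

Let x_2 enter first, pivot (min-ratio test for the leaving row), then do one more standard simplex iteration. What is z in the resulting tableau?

Ratio test on column x_2 — row 1: (15/2)/(3/2) = 5; row 2: (23/2)/(3/2) = 23/3; row 3: (11/4)/(3/4) = 11/3. Minimum is 11/3 at row 3 (x_3 leaves); pivot element 3/4.
Pivot on row 3; the z-row RHS becomes 33/4 − (-11/4)·(11/3) = 55/3.
Next entering variable (most negative z-row entry -8): x_1.
Ratio test on column x_1 — row 1: 2/3 = 2/3; row 2: 6/5 = 6/5; row 3: entry 0 ≤ 0. Minimum is 2/3 at row 1 (s1 leaves); pivot element 3.
After the second pivot the z-row RHS is 55/3 − (-8)·(2/3) = 71/3.

71/3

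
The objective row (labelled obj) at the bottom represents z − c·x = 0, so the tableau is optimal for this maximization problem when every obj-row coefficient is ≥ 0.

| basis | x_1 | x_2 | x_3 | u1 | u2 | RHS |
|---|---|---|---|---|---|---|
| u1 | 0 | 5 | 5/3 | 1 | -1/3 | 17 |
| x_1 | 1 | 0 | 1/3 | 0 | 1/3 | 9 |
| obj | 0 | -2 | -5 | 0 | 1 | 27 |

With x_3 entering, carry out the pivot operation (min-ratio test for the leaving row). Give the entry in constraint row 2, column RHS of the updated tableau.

Ratio test on column x_3 — row 1: 17/(5/3) = 51/5; row 2: 9/(1/3) = 27. Minimum is 51/5 at row 1 (u1 leaves); pivot element 5/3.
Divide row 1 by 5/3; eliminate column x_3 from the other rows.
Row 2 update in column RHS: 9 − (1/3)·(51/5) = 28/5.

28/5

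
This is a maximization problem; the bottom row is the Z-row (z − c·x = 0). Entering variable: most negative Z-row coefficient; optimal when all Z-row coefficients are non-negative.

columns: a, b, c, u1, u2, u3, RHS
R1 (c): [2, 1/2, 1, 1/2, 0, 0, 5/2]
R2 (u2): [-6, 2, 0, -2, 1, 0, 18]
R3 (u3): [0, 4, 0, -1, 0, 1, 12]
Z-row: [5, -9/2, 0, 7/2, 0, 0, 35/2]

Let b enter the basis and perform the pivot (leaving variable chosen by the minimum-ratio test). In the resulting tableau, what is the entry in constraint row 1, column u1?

5/8

Ratio test on column b — row 1: (5/2)/(1/2) = 5; row 2: 18/2 = 9; row 3: 12/4 = 3. Minimum is 3 at row 3 (u3 leaves); pivot element 4.
Divide row 3 by 4; eliminate column b from the other rows.
Row 1 update in column u1: 1/2 − (1/2)·(-1/4) = 5/8.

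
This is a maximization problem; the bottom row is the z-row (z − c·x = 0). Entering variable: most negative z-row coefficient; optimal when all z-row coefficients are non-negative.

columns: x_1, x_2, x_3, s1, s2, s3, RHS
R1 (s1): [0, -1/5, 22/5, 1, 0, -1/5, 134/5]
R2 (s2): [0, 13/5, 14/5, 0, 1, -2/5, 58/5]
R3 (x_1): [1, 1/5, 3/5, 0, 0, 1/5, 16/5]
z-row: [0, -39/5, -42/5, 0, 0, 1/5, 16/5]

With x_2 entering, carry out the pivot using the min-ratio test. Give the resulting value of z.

Ratio test on column x_2 — row 1: entry -1/5 ≤ 0; row 2: (58/5)/(13/5) = 58/13; row 3: (16/5)/(1/5) = 16. Minimum is 58/13 at row 2 (s2 leaves); pivot element 13/5.
Pivot on row 2; the z-row RHS becomes 16/5 − (-39/5)·(58/13) = 38.

38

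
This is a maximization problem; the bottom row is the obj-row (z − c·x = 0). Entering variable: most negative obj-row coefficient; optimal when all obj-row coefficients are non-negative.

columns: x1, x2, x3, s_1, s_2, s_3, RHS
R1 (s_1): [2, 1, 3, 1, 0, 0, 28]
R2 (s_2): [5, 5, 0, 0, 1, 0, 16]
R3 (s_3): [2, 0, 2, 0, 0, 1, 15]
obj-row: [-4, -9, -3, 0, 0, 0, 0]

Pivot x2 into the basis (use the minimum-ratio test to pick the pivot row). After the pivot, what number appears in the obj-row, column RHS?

Ratio test on column x2 — row 1: 28/1 = 28; row 2: 16/5 = 16/5; row 3: entry 0 ≤ 0. Minimum is 16/5 at row 2 (s_2 leaves); pivot element 5.
Divide row 2 by 5; eliminate column x2 from the other rows.
obj-row update in column RHS: 0 − (-9)·(16/5) = 144/5.

144/5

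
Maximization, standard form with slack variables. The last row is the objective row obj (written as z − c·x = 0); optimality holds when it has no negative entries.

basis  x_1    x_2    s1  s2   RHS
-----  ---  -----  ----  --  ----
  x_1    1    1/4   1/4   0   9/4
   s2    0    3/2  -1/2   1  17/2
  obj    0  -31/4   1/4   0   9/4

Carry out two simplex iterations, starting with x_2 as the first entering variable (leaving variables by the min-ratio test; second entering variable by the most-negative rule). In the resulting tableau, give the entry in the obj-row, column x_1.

Ratio test on column x_2 — row 1: (9/4)/(1/4) = 9; row 2: (17/2)/(3/2) = 17/3. Minimum is 17/3 at row 2 (s2 leaves); pivot element 3/2.
Divide row 2 by 3/2; eliminate column x_2 from the other rows.
Second iteration: most negative obj-row entry is -7/3 in column s1, so s1 enters.
Ratio test on column s1 — row 1: (5/6)/(1/3) = 5/2; row 2: entry -1/3 ≤ 0. Minimum is 5/2 at row 1 (x_1 leaves); pivot element 1/3.
Divide row 1 by 1/3; eliminate column s1 from the other rows.
After both pivots, the entry at the obj-row, column x_1 is 7.

7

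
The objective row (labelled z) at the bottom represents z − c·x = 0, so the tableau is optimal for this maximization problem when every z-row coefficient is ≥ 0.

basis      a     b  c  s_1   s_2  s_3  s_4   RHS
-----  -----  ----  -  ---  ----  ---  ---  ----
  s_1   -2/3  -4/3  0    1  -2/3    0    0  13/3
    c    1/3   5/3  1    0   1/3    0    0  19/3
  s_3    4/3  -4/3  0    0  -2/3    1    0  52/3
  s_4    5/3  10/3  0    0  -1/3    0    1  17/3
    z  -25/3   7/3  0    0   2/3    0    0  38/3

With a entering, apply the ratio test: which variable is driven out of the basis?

Column a entries and ratios — s_1: -2/3 ≤ 0, skip; c: (19/3)/(1/3) = 19; s_3: (52/3)/(4/3) = 13; s_4: (17/3)/(5/3) = 17/5.
Smallest ratio is 17/5 in the row of s_4, so s_4 leaves.

s_4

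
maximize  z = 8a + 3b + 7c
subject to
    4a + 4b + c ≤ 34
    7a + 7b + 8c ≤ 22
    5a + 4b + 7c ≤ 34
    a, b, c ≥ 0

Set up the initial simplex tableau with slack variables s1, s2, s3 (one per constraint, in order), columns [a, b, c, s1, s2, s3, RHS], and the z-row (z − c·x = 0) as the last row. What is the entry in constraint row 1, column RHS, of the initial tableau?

34

The RHS of constraint 1 is b_1 = 34.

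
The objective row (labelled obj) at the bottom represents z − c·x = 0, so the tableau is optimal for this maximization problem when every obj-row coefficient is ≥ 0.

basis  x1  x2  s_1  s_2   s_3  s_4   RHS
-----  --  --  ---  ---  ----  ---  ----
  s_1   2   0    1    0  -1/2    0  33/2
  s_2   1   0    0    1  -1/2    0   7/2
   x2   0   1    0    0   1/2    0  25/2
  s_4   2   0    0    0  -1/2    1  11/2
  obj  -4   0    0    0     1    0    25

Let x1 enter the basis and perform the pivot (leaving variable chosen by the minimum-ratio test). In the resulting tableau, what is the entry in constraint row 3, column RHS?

Ratio test on column x1 — row 1: (33/2)/2 = 33/4; row 2: (7/2)/1 = 7/2; row 3: entry 0 ≤ 0; row 4: (11/2)/2 = 11/4. Minimum is 11/4 at row 4 (s_4 leaves); pivot element 2.
Divide row 4 by 2; eliminate column x1 from the other rows.
Row 3 update in column RHS: 25/2 − 0·(11/4) = 25/2.

25/2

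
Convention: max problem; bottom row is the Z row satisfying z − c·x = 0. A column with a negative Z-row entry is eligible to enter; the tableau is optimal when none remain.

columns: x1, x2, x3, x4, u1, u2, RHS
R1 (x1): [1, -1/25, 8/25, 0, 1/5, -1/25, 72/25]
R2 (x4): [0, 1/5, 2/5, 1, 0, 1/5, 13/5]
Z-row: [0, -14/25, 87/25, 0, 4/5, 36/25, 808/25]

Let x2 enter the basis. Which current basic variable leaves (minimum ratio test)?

Column x2 entries and ratios — x1: -1/25 ≤ 0, skip; x4: (13/5)/(1/5) = 13.
Smallest ratio is 13 in the row of x4, so x4 leaves.

x4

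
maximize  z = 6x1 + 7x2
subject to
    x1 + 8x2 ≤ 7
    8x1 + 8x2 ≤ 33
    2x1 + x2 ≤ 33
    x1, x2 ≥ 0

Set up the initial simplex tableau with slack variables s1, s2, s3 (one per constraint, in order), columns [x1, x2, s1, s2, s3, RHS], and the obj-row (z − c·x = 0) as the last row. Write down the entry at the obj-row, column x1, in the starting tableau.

-6

The obj-row carries the negated objective coefficients: the x1 entry is -6.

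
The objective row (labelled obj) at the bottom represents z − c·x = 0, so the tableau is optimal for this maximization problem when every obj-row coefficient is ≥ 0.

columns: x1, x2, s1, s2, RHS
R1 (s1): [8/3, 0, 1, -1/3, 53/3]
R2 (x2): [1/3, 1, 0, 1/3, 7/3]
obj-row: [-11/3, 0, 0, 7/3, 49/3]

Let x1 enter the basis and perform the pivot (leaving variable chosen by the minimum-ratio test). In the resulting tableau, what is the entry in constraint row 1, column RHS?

Ratio test on column x1 — row 1: (53/3)/(8/3) = 53/8; row 2: (7/3)/(1/3) = 7. Minimum is 53/8 at row 1 (s1 leaves); pivot element 8/3.
Divide row 1 by 8/3; eliminate column x1 from the other rows.
In the new row 1, the RHS entry is the old entry divided by the pivot: (53/3)/(8/3) = 53/8.

53/8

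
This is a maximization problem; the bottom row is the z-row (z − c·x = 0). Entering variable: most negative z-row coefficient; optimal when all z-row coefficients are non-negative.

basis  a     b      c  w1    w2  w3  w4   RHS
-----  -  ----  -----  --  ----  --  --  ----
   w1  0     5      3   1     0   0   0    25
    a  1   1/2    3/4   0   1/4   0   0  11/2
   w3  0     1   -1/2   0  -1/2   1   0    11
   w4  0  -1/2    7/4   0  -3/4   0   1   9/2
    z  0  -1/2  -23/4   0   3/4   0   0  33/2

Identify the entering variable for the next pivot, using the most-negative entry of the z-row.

Negative z-row entries: b: -1/2, c: -23/4.
The most negative is -23/4 in column c, so c enters.

c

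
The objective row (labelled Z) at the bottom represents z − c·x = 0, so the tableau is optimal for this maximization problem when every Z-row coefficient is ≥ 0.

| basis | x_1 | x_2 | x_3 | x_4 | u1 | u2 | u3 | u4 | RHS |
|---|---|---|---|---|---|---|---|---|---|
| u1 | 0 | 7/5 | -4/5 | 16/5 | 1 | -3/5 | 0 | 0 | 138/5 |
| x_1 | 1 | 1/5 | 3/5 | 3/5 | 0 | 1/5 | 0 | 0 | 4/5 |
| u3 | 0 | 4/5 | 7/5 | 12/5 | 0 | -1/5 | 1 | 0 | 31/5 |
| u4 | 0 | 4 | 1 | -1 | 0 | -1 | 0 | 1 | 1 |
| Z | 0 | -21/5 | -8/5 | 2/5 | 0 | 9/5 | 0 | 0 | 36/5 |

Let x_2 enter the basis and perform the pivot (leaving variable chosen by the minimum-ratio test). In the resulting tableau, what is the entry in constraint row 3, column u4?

Ratio test on column x_2 — row 1: (138/5)/(7/5) = 138/7; row 2: (4/5)/(1/5) = 4; row 3: (31/5)/(4/5) = 31/4; row 4: 1/4 = 1/4. Minimum is 1/4 at row 4 (u4 leaves); pivot element 4.
Divide row 4 by 4; eliminate column x_2 from the other rows.
Row 3 update in column u4: 0 − (4/5)·(1/4) = -1/5.

-1/5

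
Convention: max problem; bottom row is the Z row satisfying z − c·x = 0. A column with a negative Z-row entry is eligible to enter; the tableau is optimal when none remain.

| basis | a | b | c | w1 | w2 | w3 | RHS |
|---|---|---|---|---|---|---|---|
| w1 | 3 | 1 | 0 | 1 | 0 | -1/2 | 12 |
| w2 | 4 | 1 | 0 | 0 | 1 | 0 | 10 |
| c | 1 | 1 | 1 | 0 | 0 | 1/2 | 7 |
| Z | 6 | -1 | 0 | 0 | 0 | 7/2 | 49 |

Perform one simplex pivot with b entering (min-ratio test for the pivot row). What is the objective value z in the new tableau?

Ratio test on column b — row 1: 12/1 = 12; row 2: 10/1 = 10; row 3: 7/1 = 7. Minimum is 7 at row 3 (c leaves); pivot element 1.
Pivot on row 3; the Z-row RHS becomes 49 − (-1)·7 = 56.

56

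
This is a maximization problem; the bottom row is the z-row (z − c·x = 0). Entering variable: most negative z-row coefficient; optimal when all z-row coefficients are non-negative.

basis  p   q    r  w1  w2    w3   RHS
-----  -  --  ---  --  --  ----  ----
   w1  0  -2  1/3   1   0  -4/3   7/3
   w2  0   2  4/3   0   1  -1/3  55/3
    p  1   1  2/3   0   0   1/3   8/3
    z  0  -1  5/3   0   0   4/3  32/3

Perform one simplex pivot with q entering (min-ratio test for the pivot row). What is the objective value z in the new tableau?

Ratio test on column q — row 1: entry -2 ≤ 0; row 2: (55/3)/2 = 55/6; row 3: (8/3)/1 = 8/3. Minimum is 8/3 at row 3 (p leaves); pivot element 1.
Pivot on row 3; the z-row RHS becomes 32/3 − (-1)·(8/3) = 40/3.

40/3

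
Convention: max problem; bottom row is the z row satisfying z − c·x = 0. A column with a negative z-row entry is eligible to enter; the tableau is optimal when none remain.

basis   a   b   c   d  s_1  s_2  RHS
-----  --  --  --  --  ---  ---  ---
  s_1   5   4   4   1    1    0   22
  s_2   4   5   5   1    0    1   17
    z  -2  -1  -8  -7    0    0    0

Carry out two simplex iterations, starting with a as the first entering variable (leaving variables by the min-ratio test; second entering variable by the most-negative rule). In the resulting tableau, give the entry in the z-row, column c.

Ratio test on column a — row 1: 22/5 = 22/5; row 2: 17/4 = 17/4. Minimum is 17/4 at row 2 (s_2 leaves); pivot element 4.
Divide row 2 by 4; eliminate column a from the other rows.
Second iteration: most negative z-row entry is -13/2 in column d, so d enters.
Ratio test on column d — row 1: entry -1/4 ≤ 0; row 2: (17/4)/(1/4) = 17. Minimum is 17 at row 2 (a leaves); pivot element 1/4.
Divide row 2 by 1/4; eliminate column d from the other rows.
After both pivots, the entry at the z-row, column c is 27.

27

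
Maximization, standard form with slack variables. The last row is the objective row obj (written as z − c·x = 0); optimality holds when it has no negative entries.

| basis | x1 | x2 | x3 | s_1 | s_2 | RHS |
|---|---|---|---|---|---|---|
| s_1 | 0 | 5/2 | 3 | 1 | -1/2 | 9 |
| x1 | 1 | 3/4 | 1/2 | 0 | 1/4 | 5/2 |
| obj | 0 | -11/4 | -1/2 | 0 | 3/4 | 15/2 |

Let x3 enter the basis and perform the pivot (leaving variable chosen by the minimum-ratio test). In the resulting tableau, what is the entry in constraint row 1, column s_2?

Ratio test on column x3 — row 1: 9/3 = 3; row 2: (5/2)/(1/2) = 5. Minimum is 3 at row 1 (s_1 leaves); pivot element 3.
Divide row 1 by 3; eliminate column x3 from the other rows.
In the new row 1, the s_2 entry is the old entry divided by the pivot: (-1/2)/3 = -1/6.

-1/6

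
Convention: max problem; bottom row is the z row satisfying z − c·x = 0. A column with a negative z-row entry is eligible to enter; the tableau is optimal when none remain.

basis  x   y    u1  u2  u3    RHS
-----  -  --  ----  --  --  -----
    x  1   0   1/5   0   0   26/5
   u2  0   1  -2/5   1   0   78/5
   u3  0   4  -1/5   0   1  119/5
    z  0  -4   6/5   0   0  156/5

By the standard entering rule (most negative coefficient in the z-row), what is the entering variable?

Negative z-row entries: y: -4.
The most negative is -4 in column y, so y enters.

y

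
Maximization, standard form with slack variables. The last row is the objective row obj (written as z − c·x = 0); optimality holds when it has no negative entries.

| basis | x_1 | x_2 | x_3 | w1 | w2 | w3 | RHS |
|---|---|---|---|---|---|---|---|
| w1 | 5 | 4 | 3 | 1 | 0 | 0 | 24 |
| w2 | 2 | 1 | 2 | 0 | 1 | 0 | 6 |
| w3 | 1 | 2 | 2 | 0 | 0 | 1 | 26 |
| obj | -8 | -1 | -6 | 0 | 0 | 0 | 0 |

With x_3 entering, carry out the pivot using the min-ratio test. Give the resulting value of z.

18

Ratio test on column x_3 — row 1: 24/3 = 8; row 2: 6/2 = 3; row 3: 26/2 = 13. Minimum is 3 at row 2 (w2 leaves); pivot element 2.
Pivot on row 2; the obj-row RHS becomes 0 − (-6)·3 = 18.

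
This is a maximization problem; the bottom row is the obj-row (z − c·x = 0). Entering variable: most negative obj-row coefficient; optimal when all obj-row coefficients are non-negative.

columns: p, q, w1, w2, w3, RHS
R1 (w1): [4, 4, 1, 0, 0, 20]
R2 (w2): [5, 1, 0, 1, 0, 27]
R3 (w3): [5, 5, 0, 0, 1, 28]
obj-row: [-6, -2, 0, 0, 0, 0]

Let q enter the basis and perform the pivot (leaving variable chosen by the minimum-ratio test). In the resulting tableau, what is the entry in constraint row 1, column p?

Ratio test on column q — row 1: 20/4 = 5; row 2: 27/1 = 27; row 3: 28/5 = 28/5. Minimum is 5 at row 1 (w1 leaves); pivot element 4.
Divide row 1 by 4; eliminate column q from the other rows.
In the new row 1, the p entry is the old entry divided by the pivot: 4/4 = 1.

1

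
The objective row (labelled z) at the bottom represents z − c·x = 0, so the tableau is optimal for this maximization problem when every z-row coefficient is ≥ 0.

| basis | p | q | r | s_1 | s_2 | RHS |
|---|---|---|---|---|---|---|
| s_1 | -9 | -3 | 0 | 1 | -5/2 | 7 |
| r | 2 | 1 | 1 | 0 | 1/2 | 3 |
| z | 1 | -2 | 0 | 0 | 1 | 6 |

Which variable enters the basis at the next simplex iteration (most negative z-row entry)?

q

Negative z-row entries: q: -2.
The most negative is -2 in column q, so q enters.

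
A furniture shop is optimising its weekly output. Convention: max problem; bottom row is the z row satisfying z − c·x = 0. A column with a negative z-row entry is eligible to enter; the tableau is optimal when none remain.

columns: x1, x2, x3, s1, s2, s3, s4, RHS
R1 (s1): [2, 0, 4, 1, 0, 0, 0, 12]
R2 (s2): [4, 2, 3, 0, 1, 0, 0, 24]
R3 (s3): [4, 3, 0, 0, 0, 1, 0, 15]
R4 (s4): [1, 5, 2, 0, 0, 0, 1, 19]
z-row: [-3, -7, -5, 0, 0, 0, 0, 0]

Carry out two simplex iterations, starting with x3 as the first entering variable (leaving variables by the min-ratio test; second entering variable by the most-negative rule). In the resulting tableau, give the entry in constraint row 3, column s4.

Ratio test on column x3 — row 1: 12/4 = 3; row 2: 24/3 = 8; row 3: entry 0 ≤ 0; row 4: 19/2 = 19/2. Minimum is 3 at row 1 (s1 leaves); pivot element 4.
Divide row 1 by 4; eliminate column x3 from the other rows.
Second iteration: most negative z-row entry is -7 in column x2, so x2 enters.
Ratio test on column x2 — row 1: entry 0 ≤ 0; row 2: 15/2 = 15/2; row 3: 15/3 = 5; row 4: 13/5 = 13/5. Minimum is 13/5 at row 4 (s4 leaves); pivot element 5.
Divide row 4 by 5; eliminate column x2 from the other rows.
After both pivots, the entry at constraint row 3, column s4 is -3/5.

-3/5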